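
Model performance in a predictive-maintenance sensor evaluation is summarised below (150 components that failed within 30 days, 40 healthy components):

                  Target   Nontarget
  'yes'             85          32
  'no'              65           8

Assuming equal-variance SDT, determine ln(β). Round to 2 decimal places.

ln β = 0.34

H = 85/150 = 0.5667
FA = 32/40 = 0.8000
Φ⁻¹(H) = Φ⁻¹(0.5667) = 0.168
Φ⁻¹(FA) = Φ⁻¹(0.8000) = 0.842
ln β = −½·[z(H)² − z(FA)²] = −0.5 × (0.028 − 0.709) = 0.3405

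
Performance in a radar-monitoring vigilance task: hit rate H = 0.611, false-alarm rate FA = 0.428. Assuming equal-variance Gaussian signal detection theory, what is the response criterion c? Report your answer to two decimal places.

c = -0.05

Φ⁻¹(H) = Φ⁻¹(0.611) = 0.2819
Φ⁻¹(FA) = Φ⁻¹(0.428) = -0.1815
c = −½·[z(H) + z(FA)] = −0.5 × (0.2819 + (-0.1815)) = -0.0502
c < 0: the operator has a liberal response bias.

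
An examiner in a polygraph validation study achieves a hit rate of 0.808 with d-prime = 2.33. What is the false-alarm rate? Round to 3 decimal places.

false-alarm rate = 0.072

z(hit rate) = z(0.808) = 0.8705
z(FA) = z(H) − d' = 0.8705 − 2.33 = -1.4595
false-alarm rate = Φ(-1.4595) = 0.0722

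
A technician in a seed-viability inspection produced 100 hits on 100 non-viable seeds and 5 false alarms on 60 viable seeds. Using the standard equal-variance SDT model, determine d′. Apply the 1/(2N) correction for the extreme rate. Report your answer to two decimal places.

d′ = 3.96

The hit rate is 100/100 = 1, so apply the 1/(2N) correction: H → 1 − 1/(2·100) = 0.99500.
z(H) = z(0.99500) = 2.576
z(FA) = z(0.08333) = -1.383
d' = 2.576 − (-1.383) = 3.959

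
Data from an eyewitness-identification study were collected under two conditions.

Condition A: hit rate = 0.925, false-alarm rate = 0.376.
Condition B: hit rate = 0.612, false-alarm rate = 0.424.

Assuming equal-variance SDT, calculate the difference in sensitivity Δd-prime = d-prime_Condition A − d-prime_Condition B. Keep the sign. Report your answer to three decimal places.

Δd-prime = 1.279

Condition A: z(0.925) = 1.4395, z(0.376) = -0.3160, d' = 1.7555
Condition B: z(0.612) = 0.2845, z(0.424) = -0.1917, d' = 0.4762
Δd' = d'_Condition A − d'_Condition B = 1.7555 − 0.4762 = 1.2793
Condition A has the higher sensitivity.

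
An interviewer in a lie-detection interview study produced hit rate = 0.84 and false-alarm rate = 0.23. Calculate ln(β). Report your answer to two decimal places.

z(H) = 0.994
z(FA) = -0.739
ln β = −½·[z(H)² − z(FA)²] = −0.5 × (0.988 − 0.546) = -0.221

ln β = -0.22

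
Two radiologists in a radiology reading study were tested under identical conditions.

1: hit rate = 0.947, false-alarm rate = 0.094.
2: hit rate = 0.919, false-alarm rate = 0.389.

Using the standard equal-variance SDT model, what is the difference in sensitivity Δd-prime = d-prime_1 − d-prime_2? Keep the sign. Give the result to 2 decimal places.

Δd-prime = 1.25

1: z(0.947) = 1.616, z(0.094) = -1.317, d' = 2.933
2: z(0.919) = 1.398, z(0.389) = -0.282, d' = 1.680
Δd' = d'_1 − d'_2 = 2.933 − 1.680 = 1.253
1 has the higher sensitivity.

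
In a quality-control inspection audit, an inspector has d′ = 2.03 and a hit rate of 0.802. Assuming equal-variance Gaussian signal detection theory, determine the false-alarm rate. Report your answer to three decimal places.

z(hit rate) = z(0.802) = 0.8488
z(FA) = z(H) − d' = 0.8488 − 2.03 = -1.1812
false-alarm rate = Φ(-1.1812) = 0.1188

false-alarm rate = 0.119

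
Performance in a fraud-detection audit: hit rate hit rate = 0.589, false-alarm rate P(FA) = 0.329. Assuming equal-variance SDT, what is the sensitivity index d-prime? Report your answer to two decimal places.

z(H) = z(0.589) = 0.225
z(FA) = z(0.329) = -0.443
d' = z(H) − z(FA) = 0.225 − (-0.443) = 0.668

d-prime = 0.67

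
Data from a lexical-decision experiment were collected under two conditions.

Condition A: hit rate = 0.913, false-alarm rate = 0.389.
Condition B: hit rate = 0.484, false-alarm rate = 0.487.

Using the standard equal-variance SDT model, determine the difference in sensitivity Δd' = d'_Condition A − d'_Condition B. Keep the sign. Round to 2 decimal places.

Condition A: z(0.913) = 1.359, z(0.389) = -0.282, d' = 1.641
Condition B: z(0.484) = -0.040, z(0.487) = -0.033, d' = -0.007
Δd' = d'_Condition A − d'_Condition B = 1.641 − (-0.007) = 1.648
Condition A has the higher sensitivity.

Δd' = 1.65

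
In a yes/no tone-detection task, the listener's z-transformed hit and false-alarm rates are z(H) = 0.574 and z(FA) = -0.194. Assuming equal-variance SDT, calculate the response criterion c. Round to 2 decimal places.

c = −½·[z(H) + z(FA)] = −½·(0.574 + (-0.194)) = -0.190
c < 0: the listener has a liberal response bias.

c = -0.19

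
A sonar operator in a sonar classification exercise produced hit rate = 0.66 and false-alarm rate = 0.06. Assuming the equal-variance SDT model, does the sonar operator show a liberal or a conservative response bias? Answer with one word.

conservative

z(H) = 0.412, z(FA) = -1.555
c = −½·(z(H) + z(FA)) = 0.5715
c > 0 → conservative criterion (biased toward responding “no”).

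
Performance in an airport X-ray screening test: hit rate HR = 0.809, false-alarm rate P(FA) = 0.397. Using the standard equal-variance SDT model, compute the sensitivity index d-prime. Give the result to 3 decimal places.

z(0.809) = 0.8742, z(0.397) = -0.2611
d' = z(H) − z(FA) = 0.8742 − (-0.2611) = 1.1353

d-prime = 1.135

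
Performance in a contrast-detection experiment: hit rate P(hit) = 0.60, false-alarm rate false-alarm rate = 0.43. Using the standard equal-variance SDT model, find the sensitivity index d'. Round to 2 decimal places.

d' = 0.43

z(H) = 0.2533
z(FA) = -0.1764
d' = z(H) − z(FA) = 0.2533 − (-0.1764) = 0.4297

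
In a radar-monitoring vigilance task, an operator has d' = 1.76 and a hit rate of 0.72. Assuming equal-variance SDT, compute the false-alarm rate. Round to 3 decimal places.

z(hit rate) = z(0.72) = 0.5828
z(FA) = z(H) − d' = 0.5828 − 1.76 = -1.1772
false-alarm rate = Φ(-1.1772) = 0.1196

false-alarm rate = 0.120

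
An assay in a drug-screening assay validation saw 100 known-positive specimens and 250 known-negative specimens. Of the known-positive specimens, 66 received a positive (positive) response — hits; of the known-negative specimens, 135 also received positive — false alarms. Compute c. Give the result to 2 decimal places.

H = 66/100 = 0.6600
FA = 135/250 = 0.5400
z(H) = z(0.6600) = 0.4125
z(FA) = z(0.5400) = 0.1004
c = −½·[z(H) + z(FA)] = −0.5 × (0.4125 + 0.1004) = -0.25645

c = -0.26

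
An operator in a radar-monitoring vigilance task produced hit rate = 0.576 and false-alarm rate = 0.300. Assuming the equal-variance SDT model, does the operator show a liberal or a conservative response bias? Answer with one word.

z(H) = 0.192, z(FA) = -0.524
c = −½·(z(H) + z(FA)) = 0.166
c > 0 → conservative criterion (biased toward responding “no”).

conservative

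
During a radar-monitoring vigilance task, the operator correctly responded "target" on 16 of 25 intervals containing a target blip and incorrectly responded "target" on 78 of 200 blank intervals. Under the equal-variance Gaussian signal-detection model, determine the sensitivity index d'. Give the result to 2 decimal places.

d' = 0.64

H = 16/25 = 0.6400
FA = 78/200 = 0.3900
z(0.6400) = 0.358, z(0.3900) = -0.279
d' = z(H) − z(FA) = 0.358 − (-0.279) = 0.637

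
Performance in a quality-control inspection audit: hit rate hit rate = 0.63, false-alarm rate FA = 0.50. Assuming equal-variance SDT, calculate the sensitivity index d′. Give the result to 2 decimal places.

z(H) = z(0.63) = 0.332
z(FA) = z(0.50) = 0.000
d' = z(H) − z(FA) = 0.332 − 0.000 = 0.332

d′ = 0.33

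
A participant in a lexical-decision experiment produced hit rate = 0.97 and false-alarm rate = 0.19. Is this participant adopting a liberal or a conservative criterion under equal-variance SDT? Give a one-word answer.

liberal

z(H) = 1.881, z(FA) = -0.878
c = −½·(z(H) + z(FA)) = -0.5015
c < 0 → liberal criterion (biased toward responding “yes”).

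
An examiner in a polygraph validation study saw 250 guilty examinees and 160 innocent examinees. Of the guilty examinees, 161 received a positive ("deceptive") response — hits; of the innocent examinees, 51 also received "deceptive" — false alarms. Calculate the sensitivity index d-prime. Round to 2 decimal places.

H = 161/250 = 0.6440
FA = 51/160 = 0.3187
Φ⁻¹(H) = Φ⁻¹(0.6440) = 0.3692
Φ⁻¹(FA) = Φ⁻¹(0.3187) = -0.4713
d' = z(H) − z(FA) = 0.3692 − (-0.4713) = 0.8405

d-prime = 0.84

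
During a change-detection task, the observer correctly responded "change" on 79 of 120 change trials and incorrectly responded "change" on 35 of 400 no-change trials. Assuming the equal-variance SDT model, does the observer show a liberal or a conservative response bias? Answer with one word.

z(H) = 0.408, z(FA) = -1.356
c = −½·(z(H) + z(FA)) = 0.474
c > 0 → conservative criterion (biased toward responding “no”).

conservative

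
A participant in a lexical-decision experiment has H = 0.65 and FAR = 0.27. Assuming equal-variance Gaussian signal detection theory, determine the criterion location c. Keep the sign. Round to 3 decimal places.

c = 0.114

z(0.65) = 0.3853, z(0.27) = -0.6128
c = −½·[z(H) + z(FA)] = −0.5 × (0.3853 + (-0.6128)) = 0.11375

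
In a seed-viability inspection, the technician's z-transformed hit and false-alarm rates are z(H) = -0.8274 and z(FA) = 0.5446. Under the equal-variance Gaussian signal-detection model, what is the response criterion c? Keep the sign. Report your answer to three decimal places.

c = 0.141

c = −½·[z(H) + z(FA)] = −½·(-0.8274 + 0.5446) = 0.1414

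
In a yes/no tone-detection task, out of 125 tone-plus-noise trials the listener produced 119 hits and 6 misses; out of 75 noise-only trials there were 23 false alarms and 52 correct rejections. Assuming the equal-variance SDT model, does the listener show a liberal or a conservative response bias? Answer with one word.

z(H) = 1.665, z(FA) = -0.505
c = −½·(z(H) + z(FA)) = -0.580
c < 0 → liberal criterion (biased toward responding “yes”).

liberal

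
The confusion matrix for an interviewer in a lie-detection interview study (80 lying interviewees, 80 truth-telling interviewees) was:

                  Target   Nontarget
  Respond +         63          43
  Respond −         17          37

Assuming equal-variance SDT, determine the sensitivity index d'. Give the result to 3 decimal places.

d' = 0.704

H = 63/80 = 0.7875
FA = 43/80 = 0.5375
z(H) = z(0.7875) = 0.7978
z(FA) = z(0.5375) = 0.0941
d' = z(H) − z(FA) = 0.7978 − 0.0941 = 0.7037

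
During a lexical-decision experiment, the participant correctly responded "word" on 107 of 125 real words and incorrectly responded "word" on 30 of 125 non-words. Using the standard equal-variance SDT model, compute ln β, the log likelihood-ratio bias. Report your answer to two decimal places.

ln β = -0.32

H = 107/125 = 0.8560
FA = 30/125 = 0.2400
z(H) = z(0.8560) = 1.063
z(FA) = z(0.2400) = -0.706
ln β = −½·[z(H)² − z(FA)²] = −0.5 × (1.130 − 0.498) = -0.316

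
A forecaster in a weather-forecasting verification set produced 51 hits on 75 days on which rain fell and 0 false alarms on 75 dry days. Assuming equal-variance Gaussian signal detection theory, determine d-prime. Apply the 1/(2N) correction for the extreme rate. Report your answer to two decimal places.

d-prime = 2.94

The false-alarm rate is 0/75 = 0, so apply the 1/(2N) correction: FA → 1/(2·75) = 0.00667.
z(H) = z(0.68000) = 0.468
z(FA) = z(0.00667) = -2.475
d' = 0.468 − (-2.475) = 2.943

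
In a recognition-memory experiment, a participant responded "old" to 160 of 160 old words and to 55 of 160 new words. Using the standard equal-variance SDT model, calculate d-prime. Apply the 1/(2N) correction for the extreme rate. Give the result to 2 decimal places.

The hit rate is 160/160 = 1, so apply the 1/(2N) correction: H → 1 − 1/(2·160) = 0.99687.
z(H) = z(0.99687) = 2.734
z(FA) = z(0.34375) = -0.402
d' = 2.734 − (-0.402) = 3.136

d-prime = 3.14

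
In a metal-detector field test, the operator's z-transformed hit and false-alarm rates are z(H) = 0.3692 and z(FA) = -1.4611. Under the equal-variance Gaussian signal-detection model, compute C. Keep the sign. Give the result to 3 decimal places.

C = 0.546

c = −½·[z(H) + z(FA)] = −½·(0.3692 + (-1.4611)) = 0.54595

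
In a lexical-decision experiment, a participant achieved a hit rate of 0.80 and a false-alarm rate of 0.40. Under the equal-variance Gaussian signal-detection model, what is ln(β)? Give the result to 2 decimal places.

ln β = -0.32

z(H) = z(0.80) = 0.842
z(FA) = z(0.40) = -0.253
ln β = −½·[z(H)² − z(FA)²] = −0.5 × (0.709 − 0.064) = -0.3225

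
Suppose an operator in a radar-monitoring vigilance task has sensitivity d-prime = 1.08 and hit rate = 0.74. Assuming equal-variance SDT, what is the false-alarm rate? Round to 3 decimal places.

z(hit rate) = z(0.74) = 0.6433
z(FA) = z(H) − d' = 0.6433 − 1.08 = -0.4367
false-alarm rate = Φ(-0.4367) = 0.3312

false-alarm rate = 0.331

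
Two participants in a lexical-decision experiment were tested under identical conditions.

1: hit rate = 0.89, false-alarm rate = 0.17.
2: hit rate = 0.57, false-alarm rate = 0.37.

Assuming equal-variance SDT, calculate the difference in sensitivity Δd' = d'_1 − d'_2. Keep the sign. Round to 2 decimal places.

1: z(0.89) = 1.227, z(0.17) = -0.954, d' = 2.181
2: z(0.57) = 0.176, z(0.37) = -0.332, d' = 0.508
Δd' = d'_1 − d'_2 = 2.181 − 0.508 = 1.673
1 has the higher sensitivity.

Δd' = 1.67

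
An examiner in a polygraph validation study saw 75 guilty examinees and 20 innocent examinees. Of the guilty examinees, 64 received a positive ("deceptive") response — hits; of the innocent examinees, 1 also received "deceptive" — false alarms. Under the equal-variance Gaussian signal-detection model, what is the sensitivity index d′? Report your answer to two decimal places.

d′ = 2.70

H = 64/75 = 0.8533
FA = 1/20 = 0.0500
z(H) = z(0.8533) = 1.051
z(FA) = z(0.0500) = -1.645
d' = z(H) − z(FA) = 1.051 − (-1.645) = 2.696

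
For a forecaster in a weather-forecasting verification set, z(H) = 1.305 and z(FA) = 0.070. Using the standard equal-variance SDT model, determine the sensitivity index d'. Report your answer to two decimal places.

d' = z(H) − z(FA) = 1.305 − 0.070 = 1.235

d' = 1.24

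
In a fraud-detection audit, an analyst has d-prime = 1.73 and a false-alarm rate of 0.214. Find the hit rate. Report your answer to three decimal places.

hit rate = 0.826

z(false-alarm rate) = z(0.214) = -0.7926
z(H) = z(FA) + d' = -0.7926 + 1.73 = 0.9374
hit rate = Φ(0.9374) = 0.8257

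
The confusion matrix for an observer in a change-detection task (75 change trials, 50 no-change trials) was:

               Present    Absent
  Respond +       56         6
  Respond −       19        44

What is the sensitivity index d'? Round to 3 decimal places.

H = 56/75 = 0.7467
FA = 6/50 = 0.1200
Φ⁻¹(H) = Φ⁻¹(0.7467) = 0.6641
Φ⁻¹(FA) = Φ⁻¹(0.1200) = -1.1750
d' = z(H) − z(FA) = 0.6641 − (-1.1750) = 1.8391

d' = 1.839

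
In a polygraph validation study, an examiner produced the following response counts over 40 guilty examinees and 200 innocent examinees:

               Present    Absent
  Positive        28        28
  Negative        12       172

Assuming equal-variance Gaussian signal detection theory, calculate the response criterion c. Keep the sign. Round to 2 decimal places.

H = 28/40 = 0.7000
FA = 28/200 = 0.1400
z(H) = z(0.7000) = 0.5244
z(FA) = z(0.1400) = -1.0803
c = −½·[z(H) + z(FA)] = −0.5 × (0.5244 + (-1.0803)) = 0.27795
c > 0: the examiner has a conservative response bias.

c = 0.28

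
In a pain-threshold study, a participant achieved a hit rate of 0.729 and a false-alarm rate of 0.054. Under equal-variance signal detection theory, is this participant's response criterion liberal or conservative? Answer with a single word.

z(H) = 0.610, z(FA) = -1.607
c = −½·(z(H) + z(FA)) = 0.4985
c > 0 → conservative criterion (biased toward responding “no”).

conservative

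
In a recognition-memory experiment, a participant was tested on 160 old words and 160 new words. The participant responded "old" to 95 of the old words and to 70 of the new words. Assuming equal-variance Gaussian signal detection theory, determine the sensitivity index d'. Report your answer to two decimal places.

d' = 0.39

H = 95/160 = 0.5938
FA = 70/160 = 0.4375
Φ⁻¹(0.5938) = 0.2373, Φ⁻¹(0.4375) = -0.1573
d' = z(H) − z(FA) = 0.2373 − (-0.1573) = 0.3946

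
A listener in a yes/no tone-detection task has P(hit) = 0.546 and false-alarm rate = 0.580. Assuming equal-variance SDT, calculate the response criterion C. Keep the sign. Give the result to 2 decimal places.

z(0.546) = 0.1156, z(0.580) = 0.2019
c = −½·[z(H) + z(FA)] = −0.5 × (0.1156 + 0.2019) = -0.15875
c < 0: the listener has a liberal response bias.

C = -0.16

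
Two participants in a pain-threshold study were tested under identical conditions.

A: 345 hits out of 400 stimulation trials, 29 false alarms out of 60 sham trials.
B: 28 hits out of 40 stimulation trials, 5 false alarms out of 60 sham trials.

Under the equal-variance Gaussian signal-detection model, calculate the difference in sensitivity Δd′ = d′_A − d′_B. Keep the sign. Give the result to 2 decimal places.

Δd′ = -0.77

A: z(0.8625) = 1.092, z(0.4833) = -0.042, d' = 1.134
B: z(0.7000) = 0.524, z(0.0833) = -1.383, d' = 1.907
Δd' = d'_A − d'_B = 1.134 − 1.907 = -0.773
B has the higher sensitivity.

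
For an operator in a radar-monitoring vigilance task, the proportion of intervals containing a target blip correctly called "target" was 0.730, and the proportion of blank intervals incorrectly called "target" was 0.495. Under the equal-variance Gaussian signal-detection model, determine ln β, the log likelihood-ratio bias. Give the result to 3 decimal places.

z(0.730) = 0.6128, z(0.495) = -0.0125
ln β = −½·[z(H)² − z(FA)²] = −0.5 × (0.3755 − 0.0002) = -0.18765

ln β = -0.188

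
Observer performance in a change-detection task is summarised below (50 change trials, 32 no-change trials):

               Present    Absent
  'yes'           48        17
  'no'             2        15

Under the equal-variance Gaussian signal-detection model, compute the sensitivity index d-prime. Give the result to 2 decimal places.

H = 48/50 = 0.9600
FA = 17/32 = 0.5312
z(H) = 1.7507
z(FA) = 0.0783
d' = z(H) − z(FA) = 1.7507 − 0.0783 = 1.6724

d-prime = 1.67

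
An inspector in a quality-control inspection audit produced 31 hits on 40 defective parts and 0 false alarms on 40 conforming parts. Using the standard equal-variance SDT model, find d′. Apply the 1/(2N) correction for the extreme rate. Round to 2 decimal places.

The false-alarm rate is 0/40 = 0, so apply the 1/(2N) correction: FA → 1/(2·40) = 0.01250.
z(H) = z(0.77500) = 0.755
z(FA) = z(0.01250) = -2.241
d' = 0.755 − (-2.241) = 2.996

d′ = 3.00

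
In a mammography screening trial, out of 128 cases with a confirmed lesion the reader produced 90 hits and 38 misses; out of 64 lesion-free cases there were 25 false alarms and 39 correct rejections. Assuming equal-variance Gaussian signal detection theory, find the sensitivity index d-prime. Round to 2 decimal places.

d-prime = 0.81

H = 90/128 = 0.7031
FA = 25/64 = 0.3906
Φ⁻¹(H) = Φ⁻¹(0.7031) = 0.5333
Φ⁻¹(FA) = Φ⁻¹(0.3906) = -0.2778
d' = z(H) − z(FA) = 0.5333 − (-0.2778) = 0.8111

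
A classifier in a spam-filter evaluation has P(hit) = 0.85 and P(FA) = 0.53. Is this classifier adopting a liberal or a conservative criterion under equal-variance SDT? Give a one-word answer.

z(H) = 1.036, z(FA) = 0.075
c = −½·(z(H) + z(FA)) = -0.5555
c < 0 → liberal criterion (biased toward responding “yes”).

liberal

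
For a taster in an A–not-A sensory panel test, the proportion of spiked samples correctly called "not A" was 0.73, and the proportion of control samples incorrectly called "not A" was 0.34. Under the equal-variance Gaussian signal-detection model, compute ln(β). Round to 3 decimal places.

ln β = -0.103

z(0.73) = 0.6128, z(0.34) = -0.4125
ln β = −½·[z(H)² − z(FA)²] = −0.5 × (0.3755 − 0.1702) = -0.10265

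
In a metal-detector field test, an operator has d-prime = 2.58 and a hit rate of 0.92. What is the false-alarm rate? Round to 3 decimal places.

false-alarm rate = 0.120

z(hit rate) = z(0.92) = 1.4051
z(FA) = z(H) − d' = 1.4051 − 2.58 = -1.1749
false-alarm rate = Φ(-1.1749) = 0.1200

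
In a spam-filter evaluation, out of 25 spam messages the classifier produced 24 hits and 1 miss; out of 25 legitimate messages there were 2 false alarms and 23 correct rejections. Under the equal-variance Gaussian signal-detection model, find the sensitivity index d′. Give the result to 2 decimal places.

H = 24/25 = 0.9600
FA = 2/25 = 0.0800
z(0.9600) = 1.7507, z(0.0800) = -1.4051
d' = z(H) − z(FA) = 1.7507 − (-1.4051) = 3.1558

d′ = 3.16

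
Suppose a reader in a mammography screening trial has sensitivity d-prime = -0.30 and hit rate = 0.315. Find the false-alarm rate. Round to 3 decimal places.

false-alarm rate = 0.428

z(hit rate) = z(0.315) = -0.4817
z(FA) = z(H) − d' = -0.4817 − (-0.30) = -0.1817
false-alarm rate = Φ(-0.1817) = 0.4279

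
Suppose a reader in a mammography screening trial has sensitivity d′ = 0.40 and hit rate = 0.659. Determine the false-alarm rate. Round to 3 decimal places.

z(hit rate) = z(0.659) = 0.4097
z(FA) = z(H) − d' = 0.4097 − 0.40 = 0.0097
false-alarm rate = Φ(0.0097) = 0.5039

false-alarm rate = 0.504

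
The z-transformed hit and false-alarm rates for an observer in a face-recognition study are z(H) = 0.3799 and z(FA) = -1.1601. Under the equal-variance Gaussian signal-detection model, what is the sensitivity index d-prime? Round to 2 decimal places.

d-prime = 1.54

d' = z(H) − z(FA) = 0.3799 − (-1.1601) = 1.5400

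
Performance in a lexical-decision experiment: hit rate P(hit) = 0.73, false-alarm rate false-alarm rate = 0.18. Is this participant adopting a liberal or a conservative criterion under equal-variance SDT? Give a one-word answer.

z(H) = 0.613, z(FA) = -0.915
c = −½·(z(H) + z(FA)) = 0.151
c > 0 → conservative criterion (biased toward responding “no”).

conservative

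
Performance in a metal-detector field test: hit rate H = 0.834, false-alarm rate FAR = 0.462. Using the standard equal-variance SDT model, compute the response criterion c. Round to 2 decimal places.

z(0.834) = 0.970, z(0.462) = -0.095
c = −½·[z(H) + z(FA)] = −0.5 × (0.970 + (-0.095)) = -0.4375
c < 0: the operator has a liberal response bias.

c = -0.44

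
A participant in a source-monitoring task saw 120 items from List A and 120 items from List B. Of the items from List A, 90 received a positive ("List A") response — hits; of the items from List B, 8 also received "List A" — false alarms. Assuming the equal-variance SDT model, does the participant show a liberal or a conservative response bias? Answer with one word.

z(H) = 0.674, z(FA) = -1.501
c = −½·(z(H) + z(FA)) = 0.4135
c > 0 → conservative criterion (biased toward responding “no”).

conservative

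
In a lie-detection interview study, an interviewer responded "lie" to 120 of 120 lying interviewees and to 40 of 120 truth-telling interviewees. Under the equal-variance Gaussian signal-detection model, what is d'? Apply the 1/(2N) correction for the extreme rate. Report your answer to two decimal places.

d' = 3.07

The hit rate is 120/120 = 1, so apply the 1/(2N) correction: H → 1 − 1/(2·120) = 0.99583.
z(H) = z(0.99583) = 2.638
z(FA) = z(0.33333) = -0.431
d' = 2.638 − (-0.431) = 3.069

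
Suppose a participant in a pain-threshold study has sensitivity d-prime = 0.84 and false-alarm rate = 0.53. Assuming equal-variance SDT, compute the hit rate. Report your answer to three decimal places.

z(false-alarm rate) = z(0.53) = 0.0753
z(H) = z(FA) + d' = 0.0753 + 0.84 = 0.9153
hit rate = Φ(0.9153) = 0.8200

hit rate = 0.820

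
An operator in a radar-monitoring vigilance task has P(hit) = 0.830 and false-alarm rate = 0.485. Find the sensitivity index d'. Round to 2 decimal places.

d' = 0.99

z(H) = z(0.830) = 0.954
z(FA) = z(0.485) = -0.038
d' = z(H) − z(FA) = 0.954 − (-0.038) = 0.992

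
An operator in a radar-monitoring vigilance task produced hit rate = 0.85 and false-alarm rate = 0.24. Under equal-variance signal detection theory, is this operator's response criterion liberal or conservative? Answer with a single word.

liberal

z(H) = 1.036, z(FA) = -0.706
c = −½·(z(H) + z(FA)) = -0.165
c < 0 → liberal criterion (biased toward responding “yes”).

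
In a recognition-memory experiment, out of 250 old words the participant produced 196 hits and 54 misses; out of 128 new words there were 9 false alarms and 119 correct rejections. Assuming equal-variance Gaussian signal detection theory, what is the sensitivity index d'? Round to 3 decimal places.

H = 196/250 = 0.7840
FA = 9/128 = 0.0703
z(H) = 0.7858
z(FA) = -1.4736
d' = z(H) − z(FA) = 0.7858 − (-1.4736) = 2.2594

d' = 2.259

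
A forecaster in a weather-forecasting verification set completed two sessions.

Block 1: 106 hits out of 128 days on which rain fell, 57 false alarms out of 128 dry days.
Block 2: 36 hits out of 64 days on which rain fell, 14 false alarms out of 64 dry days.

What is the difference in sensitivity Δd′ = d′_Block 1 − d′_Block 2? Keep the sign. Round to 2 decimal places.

Δd′ = 0.15

Block 1: z(0.8281) = 0.947, z(0.4453) = -0.138, d' = 1.085
Block 2: z(0.5625) = 0.157, z(0.2188) = -0.776, d' = 0.933
Δd' = d'_Block 1 − d'_Block 2 = 1.085 − 0.933 = 0.152
Block 1 has the higher sensitivity.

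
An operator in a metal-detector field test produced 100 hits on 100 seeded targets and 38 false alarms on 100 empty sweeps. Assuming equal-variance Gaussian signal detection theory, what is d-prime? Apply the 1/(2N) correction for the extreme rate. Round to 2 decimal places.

d-prime = 2.88

The hit rate is 100/100 = 1, so apply the 1/(2N) correction: H → 1 − 1/(2·100) = 0.99500.
z(H) = z(0.99500) = 2.576
z(FA) = z(0.38000) = -0.305
d' = 2.576 − (-0.305) = 2.881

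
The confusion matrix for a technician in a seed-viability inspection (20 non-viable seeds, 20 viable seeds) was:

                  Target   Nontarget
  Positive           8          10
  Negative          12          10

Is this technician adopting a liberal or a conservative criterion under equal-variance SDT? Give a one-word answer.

z(H) = -0.253, z(FA) = 0.000
c = −½·(z(H) + z(FA)) = 0.1265
c > 0 → conservative criterion (biased toward responding “no”).

conservative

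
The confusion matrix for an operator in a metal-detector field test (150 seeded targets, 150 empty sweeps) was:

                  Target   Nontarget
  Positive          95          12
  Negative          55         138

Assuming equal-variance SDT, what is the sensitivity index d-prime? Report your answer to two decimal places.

H = 95/150 = 0.6333
FA = 12/150 = 0.0800
z(0.6333) = 0.3406, z(0.0800) = -1.4051
d' = z(H) − z(FA) = 0.3406 − (-1.4051) = 1.7457

d-prime = 1.75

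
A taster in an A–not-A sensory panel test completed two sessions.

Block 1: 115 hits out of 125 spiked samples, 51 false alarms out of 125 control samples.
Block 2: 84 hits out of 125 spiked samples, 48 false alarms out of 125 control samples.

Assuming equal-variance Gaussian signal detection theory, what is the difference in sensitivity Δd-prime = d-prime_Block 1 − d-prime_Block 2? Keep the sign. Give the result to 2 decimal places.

Δd-prime = 0.90

Block 1: z(0.9200) = 1.405, z(0.4080) = -0.233, d' = 1.638
Block 2: z(0.6720) = 0.445, z(0.3840) = -0.295, d' = 0.740
Δd' = d'_Block 1 − d'_Block 2 = 1.638 − 0.740 = 0.898
Block 1 has the higher sensitivity.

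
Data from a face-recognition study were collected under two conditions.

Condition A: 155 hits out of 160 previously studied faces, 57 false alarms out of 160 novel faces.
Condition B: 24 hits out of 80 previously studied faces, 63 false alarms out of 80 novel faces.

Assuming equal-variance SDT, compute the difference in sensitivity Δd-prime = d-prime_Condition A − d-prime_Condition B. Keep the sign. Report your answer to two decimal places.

Condition A: z(0.9688) = 1.863, z(0.3563) = -0.368, d' = 2.231
Condition B: z(0.3000) = -0.524, z(0.7875) = 0.798, d' = -1.322
Δd' = d'_Condition A − d'_Condition B = 2.231 − (-1.322) = 3.553
Condition A has the higher sensitivity.

Δd-prime = 3.55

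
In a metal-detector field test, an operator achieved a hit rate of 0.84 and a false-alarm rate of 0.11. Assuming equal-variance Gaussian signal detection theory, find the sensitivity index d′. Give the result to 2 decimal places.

z(0.84) = 0.9945, z(0.11) = -1.2265
d' = z(H) − z(FA) = 0.9945 − (-1.2265) = 2.2210

d′ = 2.22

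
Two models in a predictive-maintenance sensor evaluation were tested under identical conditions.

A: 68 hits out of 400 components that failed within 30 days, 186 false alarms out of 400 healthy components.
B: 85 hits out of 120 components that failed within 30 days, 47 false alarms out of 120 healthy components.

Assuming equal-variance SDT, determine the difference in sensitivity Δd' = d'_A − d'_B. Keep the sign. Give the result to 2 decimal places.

A: z(0.1700) = -0.954, z(0.4650) = -0.088, d' = -0.866
B: z(0.7083) = 0.548, z(0.3917) = -0.275, d' = 0.823
Δd' = d'_A − d'_B = -0.866 − 0.823 = -1.689
B has the higher sensitivity.

Δd' = -1.69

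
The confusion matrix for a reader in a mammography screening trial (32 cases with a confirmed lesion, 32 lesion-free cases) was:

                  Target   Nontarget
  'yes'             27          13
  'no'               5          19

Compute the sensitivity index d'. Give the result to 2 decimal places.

H = 27/32 = 0.8438
FA = 13/32 = 0.4062
z(H) = z(0.8438) = 1.0102
z(FA) = z(0.4062) = -0.2373
d' = z(H) − z(FA) = 1.0102 − (-0.2373) = 1.2475

d' = 1.25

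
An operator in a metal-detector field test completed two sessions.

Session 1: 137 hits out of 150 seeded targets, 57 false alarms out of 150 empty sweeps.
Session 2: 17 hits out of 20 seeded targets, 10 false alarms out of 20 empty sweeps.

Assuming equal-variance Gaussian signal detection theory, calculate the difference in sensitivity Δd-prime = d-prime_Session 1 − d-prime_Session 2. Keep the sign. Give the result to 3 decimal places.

Δd-prime = 0.631

Session 1: z(0.9133) = 1.3614, z(0.3800) = -0.3055, d' = 1.6669
Session 2: z(0.8500) = 1.0364, z(0.5000) = 0.0000, d' = 1.0364
Δd' = d'_Session 1 − d'_Session 2 = 1.6669 − 1.0364 = 0.6305
Session 1 has the higher sensitivity.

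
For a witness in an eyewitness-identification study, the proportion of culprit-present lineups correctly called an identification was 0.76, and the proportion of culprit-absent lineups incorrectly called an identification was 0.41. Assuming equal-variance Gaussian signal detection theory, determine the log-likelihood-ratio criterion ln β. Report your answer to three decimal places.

ln β = -0.224

z(H) = 0.7063
z(FA) = -0.2275
ln β = −½·[z(H)² − z(FA)²] = −0.5 × (0.4989 − 0.0518) = -0.22355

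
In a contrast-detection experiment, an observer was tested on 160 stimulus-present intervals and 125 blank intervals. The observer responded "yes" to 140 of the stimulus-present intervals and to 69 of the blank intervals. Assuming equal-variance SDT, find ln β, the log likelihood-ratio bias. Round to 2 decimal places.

ln β = -0.65

H = 140/160 = 0.8750
FA = 69/125 = 0.5520
z(H) = z(0.8750) = 1.150
z(FA) = z(0.5520) = 0.131
ln β = −½·[z(H)² − z(FA)²] = −0.5 × (1.323 − 0.017) = -0.653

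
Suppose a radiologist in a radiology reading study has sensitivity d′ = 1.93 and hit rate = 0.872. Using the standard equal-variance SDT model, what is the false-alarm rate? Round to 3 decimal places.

z(hit rate) = z(0.872) = 1.1359
z(FA) = z(H) − d' = 1.1359 − 1.93 = -0.7941
false-alarm rate = Φ(-0.7941) = 0.2136

false-alarm rate = 0.214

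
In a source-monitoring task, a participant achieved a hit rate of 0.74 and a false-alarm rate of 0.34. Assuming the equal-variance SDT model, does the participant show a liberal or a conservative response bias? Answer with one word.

liberal

z(H) = 0.643, z(FA) = -0.412
c = −½·(z(H) + z(FA)) = -0.1155
c < 0 → liberal criterion (biased toward responding “yes”).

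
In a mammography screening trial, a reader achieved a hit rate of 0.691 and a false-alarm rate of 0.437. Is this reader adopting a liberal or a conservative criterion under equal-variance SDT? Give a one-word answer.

liberal

z(H) = 0.499, z(FA) = -0.159
c = −½·(z(H) + z(FA)) = -0.170
c < 0 → liberal criterion (biased toward responding “yes”).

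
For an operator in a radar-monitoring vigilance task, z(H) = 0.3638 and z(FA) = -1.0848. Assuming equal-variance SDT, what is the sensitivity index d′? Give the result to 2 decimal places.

d′ = 1.45

d' = z(H) − z(FA) = 0.3638 − (-1.0848) = 1.4486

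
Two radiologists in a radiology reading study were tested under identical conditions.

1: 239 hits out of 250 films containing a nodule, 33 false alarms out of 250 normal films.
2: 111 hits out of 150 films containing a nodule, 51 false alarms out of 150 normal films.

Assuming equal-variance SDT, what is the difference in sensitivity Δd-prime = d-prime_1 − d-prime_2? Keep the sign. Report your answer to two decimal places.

Δd-prime = 1.77

1: z(0.9560) = 1.706, z(0.1320) = -1.117, d' = 2.823
2: z(0.7400) = 0.643, z(0.3400) = -0.412, d' = 1.055
Δd' = d'_1 − d'_2 = 2.823 − 1.055 = 1.768
1 has the higher sensitivity.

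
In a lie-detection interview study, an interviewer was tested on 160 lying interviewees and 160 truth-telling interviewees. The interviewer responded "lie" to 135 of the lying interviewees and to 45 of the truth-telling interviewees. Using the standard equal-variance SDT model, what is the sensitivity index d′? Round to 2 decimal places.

d′ = 1.59

H = 135/160 = 0.8438
FA = 45/160 = 0.2812
z(H) = 1.0102
z(FA) = -0.5793
d' = z(H) − z(FA) = 1.0102 − (-0.5793) = 1.5895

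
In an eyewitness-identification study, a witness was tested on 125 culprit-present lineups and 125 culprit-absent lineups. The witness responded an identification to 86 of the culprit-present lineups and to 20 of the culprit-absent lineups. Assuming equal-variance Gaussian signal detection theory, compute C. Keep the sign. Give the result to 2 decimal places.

C = 0.25

H = 86/125 = 0.6880
FA = 20/125 = 0.1600
z(H) = z(0.6880) = 0.4902
z(FA) = z(0.1600) = -0.9945
c = −½·[z(H) + z(FA)] = −0.5 × (0.4902 + (-0.9945)) = 0.25215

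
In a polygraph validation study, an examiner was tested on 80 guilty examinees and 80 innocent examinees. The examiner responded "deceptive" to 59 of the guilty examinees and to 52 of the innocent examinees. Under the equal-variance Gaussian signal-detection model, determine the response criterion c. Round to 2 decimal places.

c = -0.51

H = 59/80 = 0.7375
FA = 52/80 = 0.6500
z(0.7375) = 0.6357, z(0.6500) = 0.3853
c = −½·[z(H) + z(FA)] = −0.5 × (0.6357 + 0.3853) = -0.5105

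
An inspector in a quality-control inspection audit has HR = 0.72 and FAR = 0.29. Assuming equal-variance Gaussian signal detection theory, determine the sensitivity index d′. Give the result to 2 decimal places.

d′ = 1.14

Φ⁻¹(0.72) = 0.583, Φ⁻¹(0.29) = -0.553
d' = z(H) − z(FA) = 0.583 − (-0.553) = 1.136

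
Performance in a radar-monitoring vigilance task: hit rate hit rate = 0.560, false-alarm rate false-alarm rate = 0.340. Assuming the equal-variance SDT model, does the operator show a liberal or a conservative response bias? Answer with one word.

z(H) = 0.151, z(FA) = -0.412
c = −½·(z(H) + z(FA)) = 0.1305
c > 0 → conservative criterion (biased toward responding “no”).

conservative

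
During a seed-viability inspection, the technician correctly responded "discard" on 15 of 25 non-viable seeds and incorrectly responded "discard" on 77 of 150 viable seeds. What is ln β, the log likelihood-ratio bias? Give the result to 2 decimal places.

H = 15/25 = 0.6000
FA = 77/150 = 0.5133
z(H) = 0.253
z(FA) = 0.033
ln β = −½·[z(H)² − z(FA)²] = −0.5 × (0.064 − 0.001) = -0.0315

ln β = -0.03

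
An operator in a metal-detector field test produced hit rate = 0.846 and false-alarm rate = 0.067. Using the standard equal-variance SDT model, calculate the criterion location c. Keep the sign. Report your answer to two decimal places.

c = 0.24

z(H) = z(0.846) = 1.0194
z(FA) = z(0.067) = -1.4985
c = −½·[z(H) + z(FA)] = −0.5 × (1.0194 + (-1.4985)) = 0.23955
c > 0: the operator has a conservative response bias.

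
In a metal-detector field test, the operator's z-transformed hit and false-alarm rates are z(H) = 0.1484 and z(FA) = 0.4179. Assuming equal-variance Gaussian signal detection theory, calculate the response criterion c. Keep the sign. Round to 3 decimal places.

c = -0.283

c = −½·[z(H) + z(FA)] = −½·(0.1484 + 0.4179) = -0.28315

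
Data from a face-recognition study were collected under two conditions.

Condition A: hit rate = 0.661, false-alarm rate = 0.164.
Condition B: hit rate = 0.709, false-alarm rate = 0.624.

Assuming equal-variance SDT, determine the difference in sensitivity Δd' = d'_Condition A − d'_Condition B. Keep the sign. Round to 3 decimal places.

Δd' = 1.159

Condition A: z(0.661) = 0.4152, z(0.164) = -0.9782, d' = 1.3934
Condition B: z(0.709) = 0.5505, z(0.624) = 0.3160, d' = 0.2345
Δd' = d'_Condition A − d'_Condition B = 1.3934 − 0.2345 = 1.1589
Condition A has the higher sensitivity.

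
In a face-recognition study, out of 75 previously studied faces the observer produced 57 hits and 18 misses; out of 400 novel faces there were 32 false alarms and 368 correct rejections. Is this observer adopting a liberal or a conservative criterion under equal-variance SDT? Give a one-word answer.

conservative

z(H) = 0.706, z(FA) = -1.405
c = −½·(z(H) + z(FA)) = 0.3495
c > 0 → conservative criterion (biased toward responding “no”).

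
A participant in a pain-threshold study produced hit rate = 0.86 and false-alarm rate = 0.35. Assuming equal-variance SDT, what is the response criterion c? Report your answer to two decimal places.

z(H) = z(0.86) = 1.080
z(FA) = z(0.35) = -0.385
c = −½·[z(H) + z(FA)] = −0.5 × (1.080 + (-0.385)) = -0.3475
c < 0: the participant has a liberal response bias.

c = -0.35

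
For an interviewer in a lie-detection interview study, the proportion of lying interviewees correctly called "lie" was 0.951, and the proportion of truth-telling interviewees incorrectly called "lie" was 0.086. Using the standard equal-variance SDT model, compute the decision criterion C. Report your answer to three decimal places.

C = -0.144

z(H) = 1.6546
z(FA) = -1.3658
c = −½·[z(H) + z(FA)] = −0.5 × (1.6546 + (-1.3658)) = -0.1444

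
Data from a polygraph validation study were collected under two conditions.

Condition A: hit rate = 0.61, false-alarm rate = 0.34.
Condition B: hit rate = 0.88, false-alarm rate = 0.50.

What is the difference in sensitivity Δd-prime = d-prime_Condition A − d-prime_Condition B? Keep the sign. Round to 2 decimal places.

Condition A: z(0.61) = 0.279, z(0.34) = -0.412, d' = 0.691
Condition B: z(0.88) = 1.175, z(0.50) = 0.000, d' = 1.175
Δd' = d'_Condition A − d'_Condition B = 0.691 − 1.175 = -0.484
Condition B has the higher sensitivity.

Δd-prime = -0.48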